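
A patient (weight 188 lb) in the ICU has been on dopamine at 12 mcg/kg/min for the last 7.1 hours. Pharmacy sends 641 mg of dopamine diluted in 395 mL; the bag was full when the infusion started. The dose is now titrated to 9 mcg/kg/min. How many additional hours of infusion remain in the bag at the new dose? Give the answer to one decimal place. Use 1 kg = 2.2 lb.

4.4 hours

Initial rate:
Weight = 188 lb ÷ 2.2 lb/kg = 85.45455 kg
Dose = 12 mcg/kg/min × 85.45455 kg = 1025.455 mcg/min
1025.455 mcg/min × 60 min/hr = 61527.27 mcg/hr
Concentration = 641 mg ÷ 395 mL = 1.622785 mg/mL = 1622.785 mcg/mL
Rate = 61527.27 mcg/hr ÷ 1622.785 mcg/mL = 37.91462 mL/hr
Volume infused so far = 37.91462 mL/hr × 7.1 hr = 269.1938 mL
Volume remaining = 395 − 269.1938 = 125.8062 mL
New rate:
Dose = 9 mcg/kg/min × 85.45455 kg = 769.0909 mcg/min
769.0909 mcg/min × 60 min/hr = 46145.45 mcg/hr
Rate = 46145.45 mcg/hr ÷ 1622.785 mcg/mL = 28.43597 mL/hr
Time remaining = 125.8062 mL ÷ 28.43597 mL/hr = 4.424192 hr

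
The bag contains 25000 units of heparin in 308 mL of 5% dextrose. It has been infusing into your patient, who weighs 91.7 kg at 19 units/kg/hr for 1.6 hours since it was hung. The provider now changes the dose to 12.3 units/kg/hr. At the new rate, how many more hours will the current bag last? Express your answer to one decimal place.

Initial rate:
Dose = 19 units/kg/hr × 91.7 kg = 1742.3 units/hr
Concentration = 25000 units ÷ 308 mL = 81.16883 units/mL
Rate = 1742.3 units/hr ÷ 81.16883 units/mL = 21.46514 mL/hr
Volume infused so far = 21.46514 mL/hr × 1.6 hr = 34.34422 mL
Volume remaining = 308 − 34.34422 = 273.6558 mL
New rate:
Dose = 12.3 units/kg/hr × 91.7 kg = 1127.91 units/hr
Rate = 1127.91 units/hr ÷ 81.16883 units/mL = 13.89585 mL/hr
Time remaining = 273.6558 mL ÷ 13.89585 mL/hr = 19.69334 hr

19.7 hours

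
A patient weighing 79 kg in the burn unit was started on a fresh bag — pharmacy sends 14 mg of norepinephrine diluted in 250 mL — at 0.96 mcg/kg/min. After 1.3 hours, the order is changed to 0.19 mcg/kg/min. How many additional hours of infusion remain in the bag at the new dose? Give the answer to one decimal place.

Initial rate:
Dose = 0.96 mcg/kg/min × 79 kg = 75.84 mcg/min
75.84 mcg/min × 60 min/hr = 4550.4 mcg/hr
Concentration = 14 mg ÷ 250 mL = 0.056 mg/mL = 56 mcg/mL
Rate = 4550.4 mcg/hr ÷ 56 mcg/mL = 81.25714 mL/hr
Volume infused so far = 81.25714 mL/hr × 1.3 hr = 105.6343 mL
Volume remaining = 250 − 105.6343 = 144.3657 mL
New rate:
Dose = 0.19 mcg/kg/min × 79 kg = 15.01 mcg/min
15.01 mcg/min × 60 min/hr = 900.6 mcg/hr
Rate = 900.6 mcg/hr ÷ 56 mcg/mL = 16.08214 mL/hr
Time remaining = 144.3657 mL ÷ 16.08214 mL/hr = 8.976771 hr

9.0 hours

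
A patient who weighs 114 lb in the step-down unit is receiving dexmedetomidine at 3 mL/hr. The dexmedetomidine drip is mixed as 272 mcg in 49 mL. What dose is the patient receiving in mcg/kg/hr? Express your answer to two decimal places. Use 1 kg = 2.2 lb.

0.32 mcg/kg/hr

Weight = 114 lb ÷ 2.2 lb/kg = 51.81818 kg
Concentration = 272 mcg ÷ 49 mL = 5.55102 mcg/mL
Drug rate = 3 mL/hr × 5.55102 mcg/mL = 16.65306 mcg/hr
16.65306 mcg/hr ÷ 51.81818 kg = 0.3213749 mcg/kg/hr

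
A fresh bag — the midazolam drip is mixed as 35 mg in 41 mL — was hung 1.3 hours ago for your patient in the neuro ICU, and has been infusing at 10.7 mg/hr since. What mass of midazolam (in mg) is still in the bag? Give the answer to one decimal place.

21.1 mg

Concentration = 35 mg ÷ 41 mL = 0.8536585 mg/mL
Rate = 10.7 mg/hr ÷ 0.8536585 mg/mL = 12.53429 mL/hr
Volume infused = 12.53429 mL/hr × 1.3 hr = 16.29457 mL
Volume remaining = 41 − 16.29457 = 24.70543 mL
Drug remaining = 24.70543 mL × 0.8536585 mg/mL = 21.09 mg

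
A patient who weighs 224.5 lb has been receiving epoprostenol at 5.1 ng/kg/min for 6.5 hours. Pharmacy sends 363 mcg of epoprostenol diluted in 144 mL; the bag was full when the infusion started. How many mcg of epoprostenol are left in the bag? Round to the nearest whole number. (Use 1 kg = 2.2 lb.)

Weight = 224.5 lb ÷ 2.2 lb/kg = 102.0455 kg
Dose = 5.1 ng/kg/min × 102.0455 kg = 520.4318 ng/min
520.4318 ng/min × 60 min/hr = 31225.91 ng/hr
Concentration = 363 mcg ÷ 144 mL = 2.520833 mcg/mL = 2520.833 ng/mL
Rate = 31225.91 ng/hr ÷ 2520.833 ng/mL = 12.38714 mL/hr
Volume infused = 12.38714 mL/hr × 6.5 hr = 80.51639 mL
Volume remaining = 144 − 80.51639 = 63.48361 mL
Drug remaining = 63.48361 mL × 2520.833 ng/mL = 160031.6 ng = 160.0316 mcg

160 mcg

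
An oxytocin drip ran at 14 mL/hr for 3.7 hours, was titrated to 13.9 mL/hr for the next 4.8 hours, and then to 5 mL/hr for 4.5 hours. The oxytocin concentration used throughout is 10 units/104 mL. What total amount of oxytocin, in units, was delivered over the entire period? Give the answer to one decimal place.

13.6 units

Concentration = 10 units ÷ 104 mL = 0.09615385 units/mL
Stage 1: 14 mL/hr × 3.7 hr = 51.8 mL → 51.8 mL × 0.09615385 units/mL = 4.980769 units
Stage 2: 13.9 mL/hr × 4.8 hr = 66.72 mL → 66.72 mL × 0.09615385 units/mL = 6.415385 units
Stage 3: 5 mL/hr × 4.5 hr = 22.5 mL → 22.5 mL × 0.09615385 units/mL = 2.163462 units
Total = 4.980769 + 6.415385 + 2.163462 = 13.55962 units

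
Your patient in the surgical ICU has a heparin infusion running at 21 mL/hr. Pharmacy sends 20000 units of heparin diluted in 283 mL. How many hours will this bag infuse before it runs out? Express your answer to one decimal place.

Duration = 283 mL ÷ 21 mL/hr = 13.47619 hr

13.5 hours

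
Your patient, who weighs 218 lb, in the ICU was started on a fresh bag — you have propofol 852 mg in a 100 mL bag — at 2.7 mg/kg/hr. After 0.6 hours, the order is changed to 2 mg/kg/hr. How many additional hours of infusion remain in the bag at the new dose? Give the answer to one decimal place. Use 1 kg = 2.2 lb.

Initial rate:
Weight = 218 lb ÷ 2.2 lb/kg = 99.09091 kg
Dose = 2.7 mg/kg/hr × 99.09091 kg = 267.5455 mg/hr
Concentration = 852 mg ÷ 100 mL = 8.52 mg/mL
Rate = 267.5455 mg/hr ÷ 8.52 mg/mL = 31.40205 mL/hr
Volume infused so far = 31.40205 mL/hr × 0.6 hr = 18.84123 mL
Volume remaining = 100 − 18.84123 = 81.15877 mL
New rate:
Dose = 2 mg/kg/hr × 99.09091 kg = 198.1818 mg/hr
Rate = 198.1818 mg/hr ÷ 8.52 mg/mL = 23.26078 mL/hr
Time remaining = 81.15877 mL ÷ 23.26078 mL/hr = 3.489083 hr

3.5 hours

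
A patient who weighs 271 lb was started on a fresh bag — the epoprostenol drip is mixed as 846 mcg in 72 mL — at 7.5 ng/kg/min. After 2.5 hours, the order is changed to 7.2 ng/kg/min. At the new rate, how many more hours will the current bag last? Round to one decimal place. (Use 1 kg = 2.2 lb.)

13.3 hours

Initial rate:
Weight = 271 lb ÷ 2.2 lb/kg = 123.1818 kg
Dose = 7.5 ng/kg/min × 123.1818 kg = 923.8636 ng/min
923.8636 ng/min × 60 min/hr = 55431.82 ng/hr
Concentration = 846 mcg ÷ 72 mL = 11.75 mcg/mL = 11750 ng/mL
Rate = 55431.82 ng/hr ÷ 11750 ng/mL = 4.717602 mL/hr
Volume infused so far = 4.717602 mL/hr × 2.5 hr = 11.794 mL
Volume remaining = 72 − 11.794 = 60.206 mL
New rate:
Dose = 7.2 ng/kg/min × 123.1818 kg = 886.9091 ng/min
886.9091 ng/min × 60 min/hr = 53214.55 ng/hr
Rate = 53214.55 ng/hr ÷ 11750 ng/mL = 4.528897 mL/hr
Time remaining = 60.206 mL ÷ 4.528897 mL/hr = 13.29374 hr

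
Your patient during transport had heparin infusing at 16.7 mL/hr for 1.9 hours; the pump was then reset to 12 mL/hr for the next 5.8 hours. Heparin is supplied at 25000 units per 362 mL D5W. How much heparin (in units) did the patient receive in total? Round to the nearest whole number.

6998 units

Concentration = 25000 units ÷ 362 mL = 69.06077 units/mL
Stage 1: 16.7 mL/hr × 1.9 hr = 31.73 mL → 31.73 mL × 69.06077 units/mL = 2191.298 units
Stage 2: 12 mL/hr × 5.8 hr = 69.6 mL → 69.6 mL × 69.06077 units/mL = 4806.63 units
Total = 2191.298 + 4806.63 = 6997.928 units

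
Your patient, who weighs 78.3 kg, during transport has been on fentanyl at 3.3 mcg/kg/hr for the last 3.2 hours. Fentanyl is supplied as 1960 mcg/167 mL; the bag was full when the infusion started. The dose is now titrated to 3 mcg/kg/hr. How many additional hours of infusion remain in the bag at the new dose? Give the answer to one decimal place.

Initial rate:
Dose = 3.3 mcg/kg/hr × 78.3 kg = 258.39 mcg/hr
Concentration = 1960 mcg ÷ 167 mL = 11.73653 mcg/mL
Rate = 258.39 mcg/hr ÷ 11.73653 mcg/mL = 22.01588 mL/hr
Volume infused so far = 22.01588 mL/hr × 3.2 hr = 70.45082 mL
Volume remaining = 167 − 70.45082 = 96.54918 mL
New rate:
Dose = 3 mcg/kg/hr × 78.3 kg = 234.9 mcg/hr
Rate = 234.9 mcg/hr ÷ 11.73653 mcg/mL = 20.01444 mL/hr
Time remaining = 96.54918 mL ÷ 20.01444 mL/hr = 4.823976 hr

4.8 hours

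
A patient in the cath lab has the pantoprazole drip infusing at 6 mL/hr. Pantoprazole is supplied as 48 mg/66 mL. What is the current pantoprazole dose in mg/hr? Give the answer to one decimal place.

Concentration = 48 mg ÷ 66 mL = 0.7272727 mg/mL
Drug rate = 6 mL/hr × 0.7272727 mg/mL = 4.363636 mg/hr

4.4 mg/hr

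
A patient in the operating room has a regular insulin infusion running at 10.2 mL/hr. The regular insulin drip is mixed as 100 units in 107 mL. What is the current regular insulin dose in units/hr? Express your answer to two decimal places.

9.53 units/hr

Concentration = 100 units ÷ 107 mL = 0.9345794 units/mL
Drug rate = 10.2 mL/hr × 0.9345794 units/mL = 9.53271 units/hr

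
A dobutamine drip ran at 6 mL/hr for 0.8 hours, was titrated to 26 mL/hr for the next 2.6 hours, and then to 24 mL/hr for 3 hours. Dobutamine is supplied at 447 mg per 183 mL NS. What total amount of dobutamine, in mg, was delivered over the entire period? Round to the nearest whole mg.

Concentration = 447 mg ÷ 183 mL = 2.442623 mg/mL
Stage 1: 6 mL/hr × 0.8 hr = 4.8 mL → 4.8 mL × 2.442623 mg/mL = 11.72459 mg
Stage 2: 26 mL/hr × 2.6 hr = 67.6 mL → 67.6 mL × 2.442623 mg/mL = 165.1213 mg
Stage 3: 24 mL/hr × 3 hr = 72 mL → 72 mL × 2.442623 mg/mL = 175.8689 mg
Total = 11.72459 + 165.1213 + 175.8689 = 352.7148 mg

353 mg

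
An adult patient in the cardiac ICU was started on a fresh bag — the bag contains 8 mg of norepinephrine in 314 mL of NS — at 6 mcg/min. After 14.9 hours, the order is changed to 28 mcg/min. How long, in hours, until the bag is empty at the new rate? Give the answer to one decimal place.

1.6 hours

Initial rate:
6 mcg/min × 60 min/hr = 360 mcg/hr
Concentration = 8 mg ÷ 314 mL = 0.02547771 mg/mL = 25.47771 mcg/mL
Rate = 360 mcg/hr ÷ 25.47771 mcg/mL = 14.13 mL/hr
Volume infused so far = 14.13 mL/hr × 14.9 hr = 210.537 mL
Volume remaining = 314 − 210.537 = 103.463 mL
New rate:
28 mcg/min × 60 min/hr = 1680 mcg/hr
Rate = 1680 mcg/hr ÷ 25.47771 mcg/mL = 65.94 mL/hr
Time remaining = 103.463 mL ÷ 65.94 mL/hr = 1.569048 hr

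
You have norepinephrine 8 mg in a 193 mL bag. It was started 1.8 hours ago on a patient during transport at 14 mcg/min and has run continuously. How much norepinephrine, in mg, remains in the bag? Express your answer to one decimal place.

6.5 mg

14 mcg/min × 60 min/hr = 840 mcg/hr
Concentration = 8 mg ÷ 193 mL = 0.04145078 mg/mL = 41.45078 mcg/mL
Rate = 840 mcg/hr ÷ 41.45078 mcg/mL = 20.265 mL/hr
Volume infused = 20.265 mL/hr × 1.8 hr = 36.477 mL
Volume remaining = 193 − 36.477 = 156.523 mL
Drug remaining = 156.523 mL × 41.45078 mcg/mL = 6488 mcg = 6.488 mg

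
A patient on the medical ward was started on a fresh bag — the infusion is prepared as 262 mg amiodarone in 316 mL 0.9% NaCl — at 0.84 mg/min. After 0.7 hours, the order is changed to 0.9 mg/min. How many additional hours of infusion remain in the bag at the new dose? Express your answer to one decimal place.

Initial rate:
0.84 mg/min × 60 min/hr = 50.4 mg/hr
Concentration = 262 mg ÷ 316 mL = 0.8291139 mg/mL
Rate = 50.4 mg/hr ÷ 0.8291139 mg/mL = 60.78779 mL/hr
Volume infused so far = 60.78779 mL/hr × 0.7 hr = 42.55145 mL
Volume remaining = 316 − 42.55145 = 273.4485 mL
New rate:
0.9 mg/min × 60 min/hr = 54 mg/hr
Rate = 54 mg/hr ÷ 0.8291139 mg/mL = 65.12977 mL/hr
Time remaining = 273.4485 mL ÷ 65.12977 mL/hr = 4.198519 hr

4.2 hours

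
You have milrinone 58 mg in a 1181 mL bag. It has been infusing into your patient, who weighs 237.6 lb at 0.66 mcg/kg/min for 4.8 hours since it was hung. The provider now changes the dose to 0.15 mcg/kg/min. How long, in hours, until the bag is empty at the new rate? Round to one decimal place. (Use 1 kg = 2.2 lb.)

38.6 hours

Initial rate:
Weight = 237.6 lb ÷ 2.2 lb/kg = 108 kg
Dose = 0.66 mcg/kg/min × 108 kg = 71.28 mcg/min
71.28 mcg/min × 60 min/hr = 4276.8 mcg/hr
Concentration = 58 mg ÷ 1181 mL = 0.04911092 mg/mL = 49.11092 mcg/mL
Rate = 4276.8 mcg/hr ÷ 49.11092 mcg/mL = 87.0845 mL/hr
Volume infused so far = 87.0845 mL/hr × 4.8 hr = 418.0056 mL
Volume remaining = 1181 − 418.0056 = 762.9944 mL
New rate:
Dose = 0.15 mcg/kg/min × 108 kg = 16.2 mcg/min
16.2 mcg/min × 60 min/hr = 972 mcg/hr
Rate = 972 mcg/hr ÷ 49.11092 mcg/mL = 19.79193 mL/hr
Time remaining = 762.9944 mL ÷ 19.79193 mL/hr = 38.55078 hr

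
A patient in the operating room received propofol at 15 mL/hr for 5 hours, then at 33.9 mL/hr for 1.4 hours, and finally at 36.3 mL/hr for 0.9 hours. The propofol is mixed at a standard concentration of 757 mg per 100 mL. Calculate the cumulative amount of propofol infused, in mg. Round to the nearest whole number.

1174 mg

Concentration = 757 mg ÷ 100 mL = 7.57 mg/mL
Stage 1: 15 mL/hr × 5 hr = 75 mL → 75 mL × 7.57 mg/mL = 567.75 mg
Stage 2: 33.9 mL/hr × 1.4 hr = 47.46 mL → 47.46 mL × 7.57 mg/mL = 359.2722 mg
Stage 3: 36.3 mL/hr × 0.9 hr = 32.67 mL → 32.67 mL × 7.57 mg/mL = 247.3119 mg
Total = 567.75 + 359.2722 + 247.3119 = 1174.334 mg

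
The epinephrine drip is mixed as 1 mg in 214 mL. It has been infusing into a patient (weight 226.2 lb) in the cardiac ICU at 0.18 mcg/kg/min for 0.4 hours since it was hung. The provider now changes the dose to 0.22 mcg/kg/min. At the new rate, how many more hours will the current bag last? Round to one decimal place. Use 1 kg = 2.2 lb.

Initial rate:
Weight = 226.2 lb ÷ 2.2 lb/kg = 102.8182 kg
Dose = 0.18 mcg/kg/min × 102.8182 kg = 18.50727 mcg/min
18.50727 mcg/min × 60 min/hr = 1110.436 mcg/hr
Concentration = 1 mg ÷ 214 mL = 0.004672897 mg/mL = 4.672897 mcg/mL
Rate = 1110.436 mcg/hr ÷ 4.672897 mcg/mL = 237.6334 mL/hr
Volume infused so far = 237.6334 mL/hr × 0.4 hr = 95.05335 mL
Volume remaining = 214 − 95.05335 = 118.9466 mL
New rate:
Dose = 0.22 mcg/kg/min × 102.8182 kg = 22.62 mcg/min
22.62 mcg/min × 60 min/hr = 1357.2 mcg/hr
Rate = 1357.2 mcg/hr ÷ 4.672897 mcg/mL = 290.4408 mL/hr
Time remaining = 118.9466 mL ÷ 290.4408 mL/hr = 0.4095384 hr

0.4 hours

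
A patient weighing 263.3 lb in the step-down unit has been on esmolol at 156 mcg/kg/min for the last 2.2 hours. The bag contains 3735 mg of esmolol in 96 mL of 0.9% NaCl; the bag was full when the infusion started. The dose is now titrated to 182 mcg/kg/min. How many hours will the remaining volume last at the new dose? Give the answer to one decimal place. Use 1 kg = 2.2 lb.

1.0 hours

Initial rate:
Weight = 263.3 lb ÷ 2.2 lb/kg = 119.6818 kg
Dose = 156 mcg/kg/min × 119.6818 kg = 18670.36 mcg/min
18670.36 mcg/min × 60 min/hr = 1120222 mcg/hr
Concentration = 3735 mg ÷ 96 mL = 38.90625 mg/mL = 38906.25 mcg/mL
Rate = 1120222 mcg/hr ÷ 38906.25 mcg/mL = 28.79285 mL/hr
Volume infused so far = 28.79285 mL/hr × 2.2 hr = 63.34427 mL
Volume remaining = 96 − 63.34427 = 32.65573 mL
New rate:
Dose = 182 mcg/kg/min × 119.6818 kg = 21782.09 mcg/min
21782.09 mcg/min × 60 min/hr = 1306925 mcg/hr
Rate = 1306925 mcg/hr ÷ 38906.25 mcg/mL = 33.59166 mL/hr
Time remaining = 32.65573 mL ÷ 33.59166 mL/hr = 0.9721381 hr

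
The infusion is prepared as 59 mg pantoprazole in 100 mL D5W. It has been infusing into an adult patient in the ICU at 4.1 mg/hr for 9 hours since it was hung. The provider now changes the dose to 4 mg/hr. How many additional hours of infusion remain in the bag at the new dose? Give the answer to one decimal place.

Initial rate:
Concentration = 59 mg ÷ 100 mL = 0.59 mg/mL
Rate = 4.1 mg/hr ÷ 0.59 mg/mL = 6.949153 mL/hr
Volume infused so far = 6.949153 mL/hr × 9 hr = 62.54237 mL
Volume remaining = 100 − 62.54237 = 37.45763 mL
New rate:
Rate = 4 mg/hr ÷ 0.59 mg/mL = 6.779661 mL/hr
Time remaining = 37.45763 mL ÷ 6.779661 mL/hr = 5.525 hr

5.5 hours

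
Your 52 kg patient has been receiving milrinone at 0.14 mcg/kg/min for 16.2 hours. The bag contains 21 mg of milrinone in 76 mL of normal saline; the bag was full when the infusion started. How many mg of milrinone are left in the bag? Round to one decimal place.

13.9 mg

Dose = 0.14 mcg/kg/min × 52 kg = 7.28 mcg/min
7.28 mcg/min × 60 min/hr = 436.8 mcg/hr
Concentration = 21 mg ÷ 76 mL = 0.2763158 mg/mL = 276.3158 mcg/mL
Rate = 436.8 mcg/hr ÷ 276.3158 mcg/mL = 1.5808 mL/hr
Volume infused = 1.5808 mL/hr × 16.2 hr = 25.60896 mL
Volume remaining = 76 − 25.60896 = 50.39104 mL
Drug remaining = 50.39104 mL × 276.3158 mcg/mL = 13923.84 mcg = 13.92384 mg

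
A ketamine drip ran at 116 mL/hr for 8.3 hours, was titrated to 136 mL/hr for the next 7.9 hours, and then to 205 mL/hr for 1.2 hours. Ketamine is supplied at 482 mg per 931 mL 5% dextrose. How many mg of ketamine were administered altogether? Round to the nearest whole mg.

Concentration = 482 mg ÷ 931 mL = 0.5177229 mg/mL
Stage 1: 116 mL/hr × 8.3 hr = 962.8 mL → 962.8 mL × 0.5177229 mg/mL = 498.4636 mg
Stage 2: 136 mL/hr × 7.9 hr = 1074.4 mL → 1074.4 mL × 0.5177229 mg/mL = 556.2415 mg
Stage 3: 205 mL/hr × 1.2 hr = 246 mL → 246 mL × 0.5177229 mg/mL = 127.3598 mg
Total = 498.4636 + 556.2415 + 127.3598 = 1182.065 mg

1182 mg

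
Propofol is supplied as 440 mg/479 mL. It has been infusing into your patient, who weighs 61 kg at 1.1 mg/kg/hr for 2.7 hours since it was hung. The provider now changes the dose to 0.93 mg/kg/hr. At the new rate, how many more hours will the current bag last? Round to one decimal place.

Initial rate:
Dose = 1.1 mg/kg/hr × 61 kg = 67.1 mg/hr
Concentration = 440 mg ÷ 479 mL = 0.9185804 mg/mL
Rate = 67.1 mg/hr ÷ 0.9185804 mg/mL = 73.0475 mL/hr
Volume infused so far = 73.0475 mL/hr × 2.7 hr = 197.2283 mL
Volume remaining = 479 − 197.2283 = 281.7717 mL
New rate:
Dose = 0.93 mg/kg/hr × 61 kg = 56.73 mg/hr
Rate = 56.73 mg/hr ÷ 0.9185804 mg/mL = 61.75834 mL/hr
Time remaining = 281.7717 mL ÷ 61.75834 mL/hr = 4.562489 hr

4.6 hours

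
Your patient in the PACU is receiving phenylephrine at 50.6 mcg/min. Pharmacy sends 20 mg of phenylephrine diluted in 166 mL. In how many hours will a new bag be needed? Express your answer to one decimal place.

6.6 hours

50.6 mcg/min × 60 min/hr = 3036 mcg/hr
Concentration = 20 mg ÷ 166 mL = 0.1204819 mg/mL = 120.4819 mcg/mL
Rate = 3036 mcg/hr ÷ 120.4819 mcg/mL = 25.1988 mL/hr
Duration = 166 mL ÷ 25.1988 mL/hr = 6.587615 hr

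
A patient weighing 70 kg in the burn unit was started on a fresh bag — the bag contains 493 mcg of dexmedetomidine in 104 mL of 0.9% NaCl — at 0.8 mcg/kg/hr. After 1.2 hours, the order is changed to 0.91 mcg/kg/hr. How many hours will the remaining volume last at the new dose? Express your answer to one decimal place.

Initial rate:
Dose = 0.8 mcg/kg/hr × 70 kg = 56 mcg/hr
Concentration = 493 mcg ÷ 104 mL = 4.740385 mcg/mL
Rate = 56 mcg/hr ÷ 4.740385 mcg/mL = 11.81339 mL/hr
Volume infused so far = 11.81339 mL/hr × 1.2 hr = 14.17606 mL
Volume remaining = 104 − 14.17606 = 89.82394 mL
New rate:
Dose = 0.91 mcg/kg/hr × 70 kg = 63.7 mcg/hr
Rate = 63.7 mcg/hr ÷ 4.740385 mcg/mL = 13.43773 mL/hr
Time remaining = 89.82394 mL ÷ 13.43773 mL/hr = 6.684458 hr

6.7 hours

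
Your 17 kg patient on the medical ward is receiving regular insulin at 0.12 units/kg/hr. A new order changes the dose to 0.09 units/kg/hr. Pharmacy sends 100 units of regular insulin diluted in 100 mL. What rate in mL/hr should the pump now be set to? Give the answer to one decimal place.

Dose = 0.09 units/kg/hr × 17 kg = 1.53 units/hr
Concentration = 100 units ÷ 100 mL = 1 units/mL
Rate = 1.53 units/hr ÷ 1 units/mL = 1.53 mL/hr

1.5 mL/hr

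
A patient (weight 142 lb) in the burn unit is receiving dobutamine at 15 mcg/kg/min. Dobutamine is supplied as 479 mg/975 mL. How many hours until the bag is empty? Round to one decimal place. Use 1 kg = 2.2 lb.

8.2 hours

Weight = 142 lb ÷ 2.2 lb/kg = 64.54545 kg
Dose = 15 mcg/kg/min × 64.54545 kg = 968.1818 mcg/min
968.1818 mcg/min × 60 min/hr = 58090.91 mcg/hr
Concentration = 479 mg ÷ 975 mL = 0.4912821 mg/mL = 491.2821 mcg/mL
Rate = 58090.91 mcg/hr ÷ 491.2821 mcg/mL = 118.2435 mL/hr
Duration = 975 mL ÷ 118.2435 mL/hr = 8.245696 hr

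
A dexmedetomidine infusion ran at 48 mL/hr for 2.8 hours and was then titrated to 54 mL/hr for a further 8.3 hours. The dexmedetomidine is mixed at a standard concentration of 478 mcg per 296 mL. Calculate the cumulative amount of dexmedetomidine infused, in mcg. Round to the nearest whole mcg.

Concentration = 478 mcg ÷ 296 mL = 1.614865 mcg/mL
Stage 1: 48 mL/hr × 2.8 hr = 134.4 mL → 134.4 mL × 1.614865 mcg/mL = 217.0378 mcg
Stage 2: 54 mL/hr × 8.3 hr = 448.2 mL → 448.2 mL × 1.614865 mcg/mL = 723.7824 mcg
Total = 217.0378 + 723.7824 = 940.8203 mcg

941 mcg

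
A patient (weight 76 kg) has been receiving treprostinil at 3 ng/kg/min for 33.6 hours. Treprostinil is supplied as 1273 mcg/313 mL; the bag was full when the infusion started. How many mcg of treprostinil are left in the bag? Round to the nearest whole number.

Dose = 3 ng/kg/min × 76 kg = 228 ng/min
228 ng/min × 60 min/hr = 13680 ng/hr
Concentration = 1273 mcg ÷ 313 mL = 4.067093 mcg/mL = 4067.093 ng/mL
Rate = 13680 ng/hr ÷ 4067.093 ng/mL = 3.363582 mL/hr
Volume infused = 3.363582 mL/hr × 33.6 hr = 113.0164 mL
Volume remaining = 313 − 113.0164 = 199.9836 mL
Drug remaining = 199.9836 mL × 4067.093 ng/mL = 813352 ng = 813.352 mcg

813 mcg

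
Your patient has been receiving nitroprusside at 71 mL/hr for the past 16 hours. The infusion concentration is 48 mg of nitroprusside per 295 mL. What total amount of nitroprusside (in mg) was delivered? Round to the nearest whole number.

185 mg

Concentration = 48 mg ÷ 295 mL = 0.1627119 mg/mL = 162.7119 mcg/mL
Drug rate = 71 mL/hr × 162.7119 mcg/mL = 11552.54 mcg/hr
Total = 11552.54 mcg/hr × 16 hr = 184840.7 mcg = 184.8407 mg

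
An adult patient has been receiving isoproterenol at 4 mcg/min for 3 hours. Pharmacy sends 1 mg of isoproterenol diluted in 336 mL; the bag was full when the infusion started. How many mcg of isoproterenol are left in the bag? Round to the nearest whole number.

4 mcg/min × 60 min/hr = 240 mcg/hr
Concentration = 1 mg ÷ 336 mL = 0.00297619 mg/mL = 2.97619 mcg/mL
Rate = 240 mcg/hr ÷ 2.97619 mcg/mL = 80.64 mL/hr
Volume infused = 80.64 mL/hr × 3 hr = 241.92 mL
Volume remaining = 336 − 241.92 = 94.08 mL
Drug remaining = 94.08 mL × 2.97619 mcg/mL = 280 mcg

280 mcg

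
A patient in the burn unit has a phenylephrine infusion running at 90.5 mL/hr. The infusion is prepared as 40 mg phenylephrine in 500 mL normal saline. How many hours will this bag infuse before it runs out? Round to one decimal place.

5.5 hours

Duration = 500 mL ÷ 90.5 mL/hr = 5.524862 hr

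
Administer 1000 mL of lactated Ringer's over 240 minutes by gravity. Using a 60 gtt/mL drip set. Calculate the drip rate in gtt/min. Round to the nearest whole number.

1000 mL ÷ (240 min) = 4.166667 mL/min
4.166667 mL/min × 60 gtt/mL = 250 gtt/min

250 gtt/min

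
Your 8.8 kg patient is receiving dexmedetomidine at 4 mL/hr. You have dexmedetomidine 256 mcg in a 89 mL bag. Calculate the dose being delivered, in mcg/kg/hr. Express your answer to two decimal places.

Concentration = 256 mcg ÷ 89 mL = 2.876404 mcg/mL
Drug rate = 4 mL/hr × 2.876404 mcg/mL = 11.50562 mcg/hr
11.50562 mcg/hr ÷ 8.8 kg = 1.307457 mcg/kg/hr

1.31 mcg/kg/hr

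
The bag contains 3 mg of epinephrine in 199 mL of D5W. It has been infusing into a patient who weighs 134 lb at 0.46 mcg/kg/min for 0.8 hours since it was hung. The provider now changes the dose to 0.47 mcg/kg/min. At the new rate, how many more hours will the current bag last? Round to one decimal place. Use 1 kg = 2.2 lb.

Initial rate:
Weight = 134 lb ÷ 2.2 lb/kg = 60.90909 kg
Dose = 0.46 mcg/kg/min × 60.90909 kg = 28.01818 mcg/min
28.01818 mcg/min × 60 min/hr = 1681.091 mcg/hr
Concentration = 3 mg ÷ 199 mL = 0.01507538 mg/mL = 15.07538 mcg/mL
Rate = 1681.091 mcg/hr ÷ 15.07538 mcg/mL = 111.5124 mL/hr
Volume infused so far = 111.5124 mL/hr × 0.8 hr = 89.20989 mL
Volume remaining = 199 − 89.20989 = 109.7901 mL
New rate:
Dose = 0.47 mcg/kg/min × 60.90909 kg = 28.62727 mcg/min
28.62727 mcg/min × 60 min/hr = 1717.636 mcg/hr
Rate = 1717.636 mcg/hr ÷ 15.07538 mcg/mL = 113.9365 mL/hr
Time remaining = 109.7901 mL ÷ 113.9365 mL/hr = 0.9636075 hr

1.0 hours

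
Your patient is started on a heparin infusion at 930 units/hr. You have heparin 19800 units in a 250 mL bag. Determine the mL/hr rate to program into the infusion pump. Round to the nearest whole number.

Concentration = 19800 units ÷ 250 mL = 79.2 units/mL
Rate = 930 units/hr ÷ 79.2 units/mL = 11.74242 mL/hr

12 mL/hr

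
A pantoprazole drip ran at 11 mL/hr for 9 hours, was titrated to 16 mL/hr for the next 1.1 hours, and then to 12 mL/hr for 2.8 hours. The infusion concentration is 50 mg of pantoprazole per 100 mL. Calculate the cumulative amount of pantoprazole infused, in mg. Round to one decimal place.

Concentration = 50 mg ÷ 100 mL = 0.5 mg/mL
Stage 1: 11 mL/hr × 9 hr = 99 mL → 99 mL × 0.5 mg/mL = 49.5 mg
Stage 2: 16 mL/hr × 1.1 hr = 17.6 mL → 17.6 mL × 0.5 mg/mL = 8.8 mg
Stage 3: 12 mL/hr × 2.8 hr = 33.6 mL → 33.6 mL × 0.5 mg/mL = 16.8 mg
Total = 49.5 + 8.8 + 16.8 = 75.1 mg

75.1 mg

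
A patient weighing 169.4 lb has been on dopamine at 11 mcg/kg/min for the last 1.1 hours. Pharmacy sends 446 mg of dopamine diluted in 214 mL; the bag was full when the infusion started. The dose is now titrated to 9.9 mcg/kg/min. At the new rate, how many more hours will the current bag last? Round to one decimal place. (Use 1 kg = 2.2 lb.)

Initial rate:
Weight = 169.4 lb ÷ 2.2 lb/kg = 77 kg
Dose = 11 mcg/kg/min × 77 kg = 847 mcg/min
847 mcg/min × 60 min/hr = 50820 mcg/hr
Concentration = 446 mg ÷ 214 mL = 2.084112 mg/mL = 2084.112 mcg/mL
Rate = 50820 mcg/hr ÷ 2084.112 mcg/mL = 24.38448 mL/hr
Volume infused so far = 24.38448 mL/hr × 1.1 hr = 26.82293 mL
Volume remaining = 214 − 26.82293 = 187.1771 mL
New rate:
Dose = 9.9 mcg/kg/min × 77 kg = 762.3 mcg/min
762.3 mcg/min × 60 min/hr = 45738 mcg/hr
Rate = 45738 mcg/hr ÷ 2084.112 mcg/mL = 21.94604 mL/hr
Time remaining = 187.1771 mL ÷ 21.94604 mL/hr = 8.528969 hr

8.5 hours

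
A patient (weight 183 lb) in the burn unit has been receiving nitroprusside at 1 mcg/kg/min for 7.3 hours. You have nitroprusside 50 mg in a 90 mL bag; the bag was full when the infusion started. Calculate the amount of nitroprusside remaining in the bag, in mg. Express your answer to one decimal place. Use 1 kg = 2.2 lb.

Weight = 183 lb ÷ 2.2 lb/kg = 83.18182 kg
Dose = 1 mcg/kg/min × 83.18182 kg = 83.18182 mcg/min
83.18182 mcg/min × 60 min/hr = 4990.909 mcg/hr
Concentration = 50 mg ÷ 90 mL = 0.5555556 mg/mL = 555.5556 mcg/mL
Rate = 4990.909 mcg/hr ÷ 555.5556 mcg/mL = 8.983636 mL/hr
Volume infused = 8.983636 mL/hr × 7.3 hr = 65.58055 mL
Volume remaining = 90 − 65.58055 = 24.41945 mL
Drug remaining = 24.41945 mL × 555.5556 mcg/mL = 13566.36 mcg = 13.56636 mg

13.6 mg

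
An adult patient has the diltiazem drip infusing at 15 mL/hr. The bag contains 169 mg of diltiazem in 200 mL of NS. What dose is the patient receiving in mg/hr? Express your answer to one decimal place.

12.7 mg/hr

Concentration = 169 mg ÷ 200 mL = 0.845 mg/mL
Drug rate = 15 mL/hr × 0.845 mg/mL = 12.675 mg/hr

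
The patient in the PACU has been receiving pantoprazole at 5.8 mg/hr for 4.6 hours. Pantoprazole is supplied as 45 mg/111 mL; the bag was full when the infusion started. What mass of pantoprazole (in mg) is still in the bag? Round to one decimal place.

18.3 mg

Concentration = 45 mg ÷ 111 mL = 0.4054054 mg/mL
Rate = 5.8 mg/hr ÷ 0.4054054 mg/mL = 14.30667 mL/hr
Volume infused = 14.30667 mL/hr × 4.6 hr = 65.81067 mL
Volume remaining = 111 − 65.81067 = 45.18933 mL
Drug remaining = 45.18933 mL × 0.4054054 mg/mL = 18.32 mg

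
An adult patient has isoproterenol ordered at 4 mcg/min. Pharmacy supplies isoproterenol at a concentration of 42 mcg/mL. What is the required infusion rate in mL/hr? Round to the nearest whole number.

4 mcg/min × 60 min/hr = 240 mcg/hr
Rate = 240 mcg/hr ÷ 42 mcg/mL = 5.714286 mL/hr

6 mL/hr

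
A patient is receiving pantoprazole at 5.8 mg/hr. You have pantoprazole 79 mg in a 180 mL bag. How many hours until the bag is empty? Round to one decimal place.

Concentration = 79 mg ÷ 180 mL = 0.4388889 mg/mL
Rate = 5.8 mg/hr ÷ 0.4388889 mg/mL = 13.21519 mL/hr
Duration = 180 mL ÷ 13.21519 mL/hr = 13.62069 hr

13.6 hours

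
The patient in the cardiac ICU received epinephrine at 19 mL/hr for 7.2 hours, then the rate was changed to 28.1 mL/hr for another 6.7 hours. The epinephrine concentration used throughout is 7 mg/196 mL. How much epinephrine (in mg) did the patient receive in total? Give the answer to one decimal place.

11.6 mg

Concentration = 7 mg ÷ 196 mL = 0.03571429 mg/mL
Stage 1: 19 mL/hr × 7.2 hr = 136.8 mL → 136.8 mL × 0.03571429 mg/mL = 4.885714 mg
Stage 2: 28.1 mL/hr × 6.7 hr = 188.27 mL → 188.27 mL × 0.03571429 mg/mL = 6.723929 mg
Total = 4.885714 + 6.723929 = 11.60964 mg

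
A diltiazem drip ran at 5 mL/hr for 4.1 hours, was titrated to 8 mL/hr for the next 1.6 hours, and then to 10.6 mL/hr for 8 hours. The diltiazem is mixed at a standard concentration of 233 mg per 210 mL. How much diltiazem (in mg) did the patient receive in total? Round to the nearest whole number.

Concentration = 233 mg ÷ 210 mL = 1.109524 mg/mL
Stage 1: 5 mL/hr × 4.1 hr = 20.5 mL → 20.5 mL × 1.109524 mg/mL = 22.74524 mg
Stage 2: 8 mL/hr × 1.6 hr = 12.8 mL → 12.8 mL × 1.109524 mg/mL = 14.2019 mg
Stage 3: 10.6 mL/hr × 8 hr = 84.8 mL → 84.8 mL × 1.109524 mg/mL = 94.08762 mg
Total = 22.74524 + 14.2019 + 94.08762 = 131.0348 mg

131 mg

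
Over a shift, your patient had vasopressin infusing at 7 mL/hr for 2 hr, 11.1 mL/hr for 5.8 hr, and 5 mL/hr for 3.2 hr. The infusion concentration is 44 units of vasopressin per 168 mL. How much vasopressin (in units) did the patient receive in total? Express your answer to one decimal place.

24.7 units

Concentration = 44 units ÷ 168 mL = 0.2619048 units/mL
Stage 1: 7 mL/hr × 2 hr = 14 mL → 14 mL × 0.2619048 units/mL = 3.666667 units
Stage 2: 11.1 mL/hr × 5.8 hr = 64.38 mL → 64.38 mL × 0.2619048 units/mL = 16.86143 units
Stage 3: 5 mL/hr × 3.2 hr = 16 mL → 16 mL × 0.2619048 units/mL = 4.190476 units
Total = 3.666667 + 16.86143 + 4.190476 = 24.71857 units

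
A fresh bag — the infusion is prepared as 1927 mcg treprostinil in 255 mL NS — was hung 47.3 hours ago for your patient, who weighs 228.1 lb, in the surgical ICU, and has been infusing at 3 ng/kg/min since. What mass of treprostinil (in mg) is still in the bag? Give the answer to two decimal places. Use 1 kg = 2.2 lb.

1.04 mg

Weight = 228.1 lb ÷ 2.2 lb/kg = 103.6818 kg
Dose = 3 ng/kg/min × 103.6818 kg = 311.0455 ng/min
311.0455 ng/min × 60 min/hr = 18662.73 ng/hr
Concentration = 1927 mcg ÷ 255 mL = 7.556863 mcg/mL = 7556.863 ng/mL
Rate = 18662.73 ng/hr ÷ 7556.863 ng/mL = 2.46964 mL/hr
Volume infused = 2.46964 mL/hr × 47.3 hr = 116.814 mL
Volume remaining = 255 − 116.814 = 138.186 mL
Drug remaining = 138.186 mL × 7556.863 ng/mL = 1044253 ng = 1.044253 mg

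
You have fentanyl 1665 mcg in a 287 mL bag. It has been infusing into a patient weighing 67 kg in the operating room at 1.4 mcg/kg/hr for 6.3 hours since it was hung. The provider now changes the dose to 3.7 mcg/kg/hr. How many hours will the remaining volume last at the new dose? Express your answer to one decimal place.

Initial rate:
Dose = 1.4 mcg/kg/hr × 67 kg = 93.8 mcg/hr
Concentration = 1665 mcg ÷ 287 mL = 5.801394 mcg/mL
Rate = 93.8 mcg/hr ÷ 5.801394 mcg/mL = 16.16853 mL/hr
Volume infused so far = 16.16853 mL/hr × 6.3 hr = 101.8617 mL
Volume remaining = 287 − 101.8617 = 185.1383 mL
New rate:
Dose = 3.7 mcg/kg/hr × 67 kg = 247.9 mcg/hr
Rate = 247.9 mcg/hr ÷ 5.801394 mcg/mL = 42.73111 mL/hr
Time remaining = 185.1383 mL ÷ 42.73111 mL/hr = 4.332634 hr

4.3 hours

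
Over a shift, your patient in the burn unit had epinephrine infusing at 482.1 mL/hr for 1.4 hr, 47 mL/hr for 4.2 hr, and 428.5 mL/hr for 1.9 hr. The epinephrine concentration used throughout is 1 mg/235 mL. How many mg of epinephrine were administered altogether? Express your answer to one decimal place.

7.2 mg

Concentration = 1 mg ÷ 235 mL = 0.004255319 mg/mL
Stage 1: 482.1 mL/hr × 1.4 hr = 674.94 mL → 674.94 mL × 0.004255319 mg/mL = 2.872085 mg
Stage 2: 47 mL/hr × 4.2 hr = 197.4 mL → 197.4 mL × 0.004255319 mg/mL = 0.84 mg
Stage 3: 428.5 mL/hr × 1.9 hr = 814.15 mL → 814.15 mL × 0.004255319 mg/mL = 3.464468 mg
Total = 2.872085 + 0.84 + 3.464468 = 7.176553 mg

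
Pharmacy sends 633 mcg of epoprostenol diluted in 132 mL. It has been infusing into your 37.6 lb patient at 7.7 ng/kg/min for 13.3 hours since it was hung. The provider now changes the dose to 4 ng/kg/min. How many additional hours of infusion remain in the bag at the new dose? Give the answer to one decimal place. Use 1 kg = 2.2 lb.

128.7 hours

Initial rate:
Weight = 37.6 lb ÷ 2.2 lb/kg = 17.09091 kg
Dose = 7.7 ng/kg/min × 17.09091 kg = 131.6 ng/min
131.6 ng/min × 60 min/hr = 7896 ng/hr
Concentration = 633 mcg ÷ 132 mL = 4.795455 mcg/mL = 4795.455 ng/mL
Rate = 7896 ng/hr ÷ 4795.455 ng/mL = 1.646559 mL/hr
Volume infused so far = 1.646559 mL/hr × 13.3 hr = 21.89924 mL
Volume remaining = 132 − 21.89924 = 110.1008 mL
New rate:
Dose = 4 ng/kg/min × 17.09091 kg = 68.36364 ng/min
68.36364 ng/min × 60 min/hr = 4101.818 ng/hr
Rate = 4101.818 ng/hr ÷ 4795.455 ng/mL = 0.8553555 mL/hr
Time remaining = 110.1008 mL ÷ 0.8553555 mL/hr = 128.7193 hr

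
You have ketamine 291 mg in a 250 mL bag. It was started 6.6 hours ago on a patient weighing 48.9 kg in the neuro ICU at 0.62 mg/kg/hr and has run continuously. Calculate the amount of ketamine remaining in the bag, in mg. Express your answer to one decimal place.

90.9 mg

Dose = 0.62 mg/kg/hr × 48.9 kg = 30.318 mg/hr
Concentration = 291 mg ÷ 250 mL = 1.164 mg/mL
Rate = 30.318 mg/hr ÷ 1.164 mg/mL = 26.04639 mL/hr
Volume infused = 26.04639 mL/hr × 6.6 hr = 171.9062 mL
Volume remaining = 250 − 171.9062 = 78.09381 mL
Drug remaining = 78.09381 mL × 1.164 mg/mL = 90.9012 mg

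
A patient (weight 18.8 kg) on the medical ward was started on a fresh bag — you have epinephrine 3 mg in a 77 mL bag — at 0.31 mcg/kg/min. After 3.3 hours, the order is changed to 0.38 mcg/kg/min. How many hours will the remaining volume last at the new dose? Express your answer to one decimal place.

4.3 hours

Initial rate:
Dose = 0.31 mcg/kg/min × 18.8 kg = 5.828 mcg/min
5.828 mcg/min × 60 min/hr = 349.68 mcg/hr
Concentration = 3 mg ÷ 77 mL = 0.03896104 mg/mL = 38.96104 mcg/mL
Rate = 349.68 mcg/hr ÷ 38.96104 mcg/mL = 8.97512 mL/hr
Volume infused so far = 8.97512 mL/hr × 3.3 hr = 29.6179 mL
Volume remaining = 77 − 29.6179 = 47.3821 mL
New rate:
Dose = 0.38 mcg/kg/min × 18.8 kg = 7.144 mcg/min
7.144 mcg/min × 60 min/hr = 428.64 mcg/hr
Rate = 428.64 mcg/hr ÷ 38.96104 mcg/mL = 11.00176 mL/hr
Time remaining = 47.3821 mL ÷ 11.00176 mL/hr = 4.306775 hr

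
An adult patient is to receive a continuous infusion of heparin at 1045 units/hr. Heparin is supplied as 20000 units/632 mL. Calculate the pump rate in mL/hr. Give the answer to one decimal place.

33.0 mL/hr

Concentration = 20000 units ÷ 632 mL = 31.64557 units/mL
Rate = 1045 units/hr ÷ 31.64557 units/mL = 33.022 mL/hr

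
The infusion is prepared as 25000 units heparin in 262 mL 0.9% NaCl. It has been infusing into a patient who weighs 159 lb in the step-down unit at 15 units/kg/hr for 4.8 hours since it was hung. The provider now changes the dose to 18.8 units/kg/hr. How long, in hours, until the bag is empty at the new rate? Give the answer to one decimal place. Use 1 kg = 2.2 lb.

14.6 hours

Initial rate:
Weight = 159 lb ÷ 2.2 lb/kg = 72.27273 kg
Dose = 15 units/kg/hr × 72.27273 kg = 1084.091 units/hr
Concentration = 25000 units ÷ 262 mL = 95.41985 units/mL
Rate = 1084.091 units/hr ÷ 95.41985 units/mL = 11.36127 mL/hr
Volume infused so far = 11.36127 mL/hr × 4.8 hr = 54.53411 mL
Volume remaining = 262 − 54.53411 = 207.4659 mL
New rate:
Dose = 18.8 units/kg/hr × 72.27273 kg = 1358.727 units/hr
Rate = 1358.727 units/hr ÷ 95.41985 units/mL = 14.23946 mL/hr
Time remaining = 207.4659 mL ÷ 14.23946 mL/hr = 14.56978 hr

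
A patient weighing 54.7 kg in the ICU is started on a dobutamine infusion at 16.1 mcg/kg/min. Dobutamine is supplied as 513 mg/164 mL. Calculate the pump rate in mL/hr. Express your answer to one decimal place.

Dose = 16.1 mcg/kg/min × 54.7 kg = 880.67 mcg/min
880.67 mcg/min × 60 min/hr = 52840.2 mcg/hr
Concentration = 513 mg ÷ 164 mL = 3.128049 mg/mL = 3128.049 mcg/mL
Rate = 52840.2 mcg/hr ÷ 3128.049 mcg/mL = 16.89238 mL/hr

16.9 mL/hr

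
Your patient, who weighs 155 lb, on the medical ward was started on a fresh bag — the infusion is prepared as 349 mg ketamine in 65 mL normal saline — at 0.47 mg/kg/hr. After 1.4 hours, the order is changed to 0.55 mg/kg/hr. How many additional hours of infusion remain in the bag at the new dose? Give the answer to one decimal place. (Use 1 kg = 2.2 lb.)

7.8 hours

Initial rate:
Weight = 155 lb ÷ 2.2 lb/kg = 70.45455 kg
Dose = 0.47 mg/kg/hr × 70.45455 kg = 33.11364 mg/hr
Concentration = 349 mg ÷ 65 mL = 5.369231 mg/mL
Rate = 33.11364 mg/hr ÷ 5.369231 mg/mL = 6.167296 mL/hr
Volume infused so far = 6.167296 mL/hr × 1.4 hr = 8.634215 mL
Volume remaining = 65 − 8.634215 = 56.36579 mL
New rate:
Dose = 0.55 mg/kg/hr × 70.45455 kg = 38.75 mg/hr
Rate = 38.75 mg/hr ÷ 5.369231 mg/mL = 7.217049 mL/hr
Time remaining = 56.36579 mL ÷ 7.217049 mL/hr = 7.810088 hr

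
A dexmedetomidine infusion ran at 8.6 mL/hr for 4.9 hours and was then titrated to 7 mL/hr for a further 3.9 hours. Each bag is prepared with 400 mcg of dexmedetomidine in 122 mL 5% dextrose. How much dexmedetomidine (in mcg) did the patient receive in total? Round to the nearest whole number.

Concentration = 400 mcg ÷ 122 mL = 3.278689 mcg/mL
Stage 1: 8.6 mL/hr × 4.9 hr = 42.14 mL → 42.14 mL × 3.278689 mcg/mL = 138.1639 mcg
Stage 2: 7 mL/hr × 3.9 hr = 27.3 mL → 27.3 mL × 3.278689 mcg/mL = 89.5082 mcg
Total = 138.1639 + 89.5082 = 227.6721 mcg

228 mcg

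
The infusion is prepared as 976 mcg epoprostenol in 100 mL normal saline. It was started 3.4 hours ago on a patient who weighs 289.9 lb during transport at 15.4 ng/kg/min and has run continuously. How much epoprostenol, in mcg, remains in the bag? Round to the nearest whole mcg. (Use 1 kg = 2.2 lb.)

Weight = 289.9 lb ÷ 2.2 lb/kg = 131.7727 kg
Dose = 15.4 ng/kg/min × 131.7727 kg = 2029.3 ng/min
2029.3 ng/min × 60 min/hr = 121758 ng/hr
Concentration = 976 mcg ÷ 100 mL = 9.76 mcg/mL = 9760 ng/mL
Rate = 121758 ng/hr ÷ 9760 ng/mL = 12.4752 mL/hr
Volume infused = 12.4752 mL/hr × 3.4 hr = 42.4157 mL
Volume remaining = 100 − 42.4157 = 57.5843 mL
Drug remaining = 57.5843 mL × 9760 ng/mL = 562022.8 ng = 562.0228 mcg

562 mcg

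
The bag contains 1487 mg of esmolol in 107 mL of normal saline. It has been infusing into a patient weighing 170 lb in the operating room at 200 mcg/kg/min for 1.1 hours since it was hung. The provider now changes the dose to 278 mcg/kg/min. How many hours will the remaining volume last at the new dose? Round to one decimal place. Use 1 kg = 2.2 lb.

Initial rate:
Weight = 170 lb ÷ 2.2 lb/kg = 77.27273 kg
Dose = 200 mcg/kg/min × 77.27273 kg = 15454.55 mcg/min
15454.55 mcg/min × 60 min/hr = 927272.7 mcg/hr
Concentration = 1487 mg ÷ 107 mL = 13.8972 mg/mL = 13897.2 mcg/mL
Rate = 927272.7 mcg/hr ÷ 13897.2 mcg/mL = 66.72373 mL/hr
Volume infused so far = 66.72373 mL/hr × 1.1 hr = 73.3961 mL
Volume remaining = 107 − 73.3961 = 33.6039 mL
New rate:
Dose = 278 mcg/kg/min × 77.27273 kg = 21481.82 mcg/min
21481.82 mcg/min × 60 min/hr = 1288909 mcg/hr
Rate = 1288909 mcg/hr ÷ 13897.2 mcg/mL = 92.74598 mL/hr
Time remaining = 33.6039 mL ÷ 92.74598 mL/hr = 0.3623219 hr

0.4 hours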